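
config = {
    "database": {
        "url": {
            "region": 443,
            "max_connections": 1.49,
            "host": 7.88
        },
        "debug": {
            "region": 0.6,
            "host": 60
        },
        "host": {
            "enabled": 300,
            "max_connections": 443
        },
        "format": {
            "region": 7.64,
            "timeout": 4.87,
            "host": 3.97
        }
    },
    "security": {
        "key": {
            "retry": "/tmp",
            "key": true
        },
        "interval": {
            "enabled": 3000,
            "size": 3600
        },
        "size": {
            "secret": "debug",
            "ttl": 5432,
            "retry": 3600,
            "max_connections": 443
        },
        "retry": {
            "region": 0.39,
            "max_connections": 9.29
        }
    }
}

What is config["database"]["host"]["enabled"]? 300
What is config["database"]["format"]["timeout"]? 4.87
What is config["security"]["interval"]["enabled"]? 3000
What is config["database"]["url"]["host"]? 7.88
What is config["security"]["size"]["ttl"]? 5432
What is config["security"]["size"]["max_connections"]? 443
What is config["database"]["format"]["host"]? 3.97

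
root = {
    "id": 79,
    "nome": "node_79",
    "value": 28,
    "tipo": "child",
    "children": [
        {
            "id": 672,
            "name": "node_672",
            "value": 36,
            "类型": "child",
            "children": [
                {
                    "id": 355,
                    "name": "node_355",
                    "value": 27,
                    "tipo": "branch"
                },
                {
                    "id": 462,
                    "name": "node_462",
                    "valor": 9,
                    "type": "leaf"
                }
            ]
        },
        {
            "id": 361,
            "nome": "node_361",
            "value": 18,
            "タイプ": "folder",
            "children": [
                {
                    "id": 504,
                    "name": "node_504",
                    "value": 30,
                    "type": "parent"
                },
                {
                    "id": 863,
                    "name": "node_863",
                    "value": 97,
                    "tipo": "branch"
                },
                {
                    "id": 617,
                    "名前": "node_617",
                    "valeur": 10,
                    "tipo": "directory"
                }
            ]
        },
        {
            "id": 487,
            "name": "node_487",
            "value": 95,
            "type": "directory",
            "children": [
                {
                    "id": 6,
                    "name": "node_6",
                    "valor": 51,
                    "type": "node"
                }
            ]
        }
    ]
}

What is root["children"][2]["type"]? "directory"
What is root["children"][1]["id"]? 361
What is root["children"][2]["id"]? 487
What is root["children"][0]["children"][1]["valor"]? 9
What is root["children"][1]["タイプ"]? "folder"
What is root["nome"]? "node_79"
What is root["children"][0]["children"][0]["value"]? 27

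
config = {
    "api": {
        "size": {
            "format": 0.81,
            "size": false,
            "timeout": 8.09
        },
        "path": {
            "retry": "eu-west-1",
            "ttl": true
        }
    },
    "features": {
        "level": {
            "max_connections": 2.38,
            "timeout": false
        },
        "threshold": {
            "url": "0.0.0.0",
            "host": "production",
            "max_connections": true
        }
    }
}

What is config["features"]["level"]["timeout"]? False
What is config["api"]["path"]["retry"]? "eu-west-1"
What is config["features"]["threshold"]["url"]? "0.0.0.0"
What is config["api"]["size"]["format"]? 0.81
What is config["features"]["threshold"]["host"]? "production"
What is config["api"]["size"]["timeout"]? 8.09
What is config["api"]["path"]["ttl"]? True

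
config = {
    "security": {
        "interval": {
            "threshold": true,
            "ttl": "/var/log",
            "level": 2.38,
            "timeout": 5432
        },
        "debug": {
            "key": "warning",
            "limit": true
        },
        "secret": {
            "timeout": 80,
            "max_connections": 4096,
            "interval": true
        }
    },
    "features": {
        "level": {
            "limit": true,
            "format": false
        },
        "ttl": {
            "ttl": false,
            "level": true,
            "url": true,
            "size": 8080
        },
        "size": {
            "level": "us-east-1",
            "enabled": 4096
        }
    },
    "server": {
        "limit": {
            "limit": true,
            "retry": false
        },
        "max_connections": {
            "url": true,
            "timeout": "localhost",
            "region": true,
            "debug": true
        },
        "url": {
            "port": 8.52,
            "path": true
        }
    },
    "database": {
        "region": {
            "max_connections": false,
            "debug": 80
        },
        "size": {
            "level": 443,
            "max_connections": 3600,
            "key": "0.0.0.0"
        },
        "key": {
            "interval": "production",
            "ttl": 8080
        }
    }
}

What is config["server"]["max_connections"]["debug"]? True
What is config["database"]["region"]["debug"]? 80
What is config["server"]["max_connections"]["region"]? True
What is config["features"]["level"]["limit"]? True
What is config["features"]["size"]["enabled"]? 4096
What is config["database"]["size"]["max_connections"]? 3600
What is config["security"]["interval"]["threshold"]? True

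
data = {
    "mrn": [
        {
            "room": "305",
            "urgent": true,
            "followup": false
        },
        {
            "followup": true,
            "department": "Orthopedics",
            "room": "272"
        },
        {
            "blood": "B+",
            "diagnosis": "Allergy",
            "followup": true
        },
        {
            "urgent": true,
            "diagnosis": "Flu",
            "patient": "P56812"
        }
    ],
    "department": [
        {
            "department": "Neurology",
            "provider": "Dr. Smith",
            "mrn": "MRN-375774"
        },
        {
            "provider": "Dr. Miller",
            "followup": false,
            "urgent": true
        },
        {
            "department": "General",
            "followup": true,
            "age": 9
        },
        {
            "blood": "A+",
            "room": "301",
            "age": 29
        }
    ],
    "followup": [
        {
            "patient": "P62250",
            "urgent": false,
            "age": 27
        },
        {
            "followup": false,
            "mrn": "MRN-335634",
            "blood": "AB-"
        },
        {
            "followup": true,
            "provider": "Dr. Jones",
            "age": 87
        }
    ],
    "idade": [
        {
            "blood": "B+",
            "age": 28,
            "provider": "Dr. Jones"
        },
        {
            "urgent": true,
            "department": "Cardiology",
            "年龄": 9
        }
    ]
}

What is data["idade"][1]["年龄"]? 9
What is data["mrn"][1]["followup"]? True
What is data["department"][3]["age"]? 29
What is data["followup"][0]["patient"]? "P62250"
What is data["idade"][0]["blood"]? "B+"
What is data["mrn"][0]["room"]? "305"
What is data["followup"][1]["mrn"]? "MRN-335634"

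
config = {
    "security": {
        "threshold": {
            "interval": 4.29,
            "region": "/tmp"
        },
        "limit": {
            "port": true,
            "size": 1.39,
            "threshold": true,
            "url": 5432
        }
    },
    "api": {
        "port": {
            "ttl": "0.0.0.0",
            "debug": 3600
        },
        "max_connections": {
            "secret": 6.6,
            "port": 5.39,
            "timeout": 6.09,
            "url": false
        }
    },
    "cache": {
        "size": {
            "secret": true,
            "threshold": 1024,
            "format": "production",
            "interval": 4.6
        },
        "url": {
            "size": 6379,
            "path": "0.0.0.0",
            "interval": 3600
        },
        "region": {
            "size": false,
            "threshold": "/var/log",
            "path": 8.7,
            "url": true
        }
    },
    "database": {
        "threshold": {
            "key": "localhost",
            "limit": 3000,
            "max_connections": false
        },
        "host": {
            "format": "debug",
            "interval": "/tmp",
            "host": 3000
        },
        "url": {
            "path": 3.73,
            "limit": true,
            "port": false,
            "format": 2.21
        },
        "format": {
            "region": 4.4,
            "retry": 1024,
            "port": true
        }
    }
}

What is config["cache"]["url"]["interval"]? 3600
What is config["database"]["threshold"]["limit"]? 3000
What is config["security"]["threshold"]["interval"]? 4.29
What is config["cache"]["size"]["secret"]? True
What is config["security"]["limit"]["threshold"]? True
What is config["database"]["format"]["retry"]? 1024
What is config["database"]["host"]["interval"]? "/tmp"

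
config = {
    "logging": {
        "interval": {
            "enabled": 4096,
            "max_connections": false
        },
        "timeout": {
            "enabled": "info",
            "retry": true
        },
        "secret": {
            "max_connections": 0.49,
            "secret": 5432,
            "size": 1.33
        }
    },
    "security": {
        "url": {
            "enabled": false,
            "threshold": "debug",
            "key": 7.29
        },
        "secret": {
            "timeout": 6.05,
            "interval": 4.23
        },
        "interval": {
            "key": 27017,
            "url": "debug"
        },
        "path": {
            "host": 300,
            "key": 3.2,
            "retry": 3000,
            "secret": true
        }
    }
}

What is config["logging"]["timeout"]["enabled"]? "info"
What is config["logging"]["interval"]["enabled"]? 4096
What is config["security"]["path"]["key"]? 3.2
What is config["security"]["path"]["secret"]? True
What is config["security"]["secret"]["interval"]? 4.23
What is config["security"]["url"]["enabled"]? False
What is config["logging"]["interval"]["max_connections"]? False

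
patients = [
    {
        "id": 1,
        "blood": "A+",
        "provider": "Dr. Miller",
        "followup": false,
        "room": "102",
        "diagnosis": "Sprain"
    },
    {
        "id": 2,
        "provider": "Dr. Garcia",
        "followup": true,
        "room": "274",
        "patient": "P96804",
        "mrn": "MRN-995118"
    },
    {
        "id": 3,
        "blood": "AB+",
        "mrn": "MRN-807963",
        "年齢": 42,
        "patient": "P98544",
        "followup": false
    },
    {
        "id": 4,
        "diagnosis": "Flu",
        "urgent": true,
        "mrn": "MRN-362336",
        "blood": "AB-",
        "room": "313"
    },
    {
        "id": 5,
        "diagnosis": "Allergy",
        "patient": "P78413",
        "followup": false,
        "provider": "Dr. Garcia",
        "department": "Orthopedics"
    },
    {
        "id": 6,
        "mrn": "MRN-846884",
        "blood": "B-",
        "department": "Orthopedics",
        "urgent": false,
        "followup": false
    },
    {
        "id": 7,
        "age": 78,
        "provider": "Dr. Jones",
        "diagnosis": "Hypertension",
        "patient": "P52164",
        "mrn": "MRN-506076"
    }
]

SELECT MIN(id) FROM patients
1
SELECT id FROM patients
[1, 2, 3, 4, 5, 6, 7]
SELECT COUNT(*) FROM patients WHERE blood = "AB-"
1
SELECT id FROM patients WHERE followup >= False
[1, 2, 3, 5, 6]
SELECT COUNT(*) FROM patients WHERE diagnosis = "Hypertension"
1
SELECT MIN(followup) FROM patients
False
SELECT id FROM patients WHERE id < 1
[]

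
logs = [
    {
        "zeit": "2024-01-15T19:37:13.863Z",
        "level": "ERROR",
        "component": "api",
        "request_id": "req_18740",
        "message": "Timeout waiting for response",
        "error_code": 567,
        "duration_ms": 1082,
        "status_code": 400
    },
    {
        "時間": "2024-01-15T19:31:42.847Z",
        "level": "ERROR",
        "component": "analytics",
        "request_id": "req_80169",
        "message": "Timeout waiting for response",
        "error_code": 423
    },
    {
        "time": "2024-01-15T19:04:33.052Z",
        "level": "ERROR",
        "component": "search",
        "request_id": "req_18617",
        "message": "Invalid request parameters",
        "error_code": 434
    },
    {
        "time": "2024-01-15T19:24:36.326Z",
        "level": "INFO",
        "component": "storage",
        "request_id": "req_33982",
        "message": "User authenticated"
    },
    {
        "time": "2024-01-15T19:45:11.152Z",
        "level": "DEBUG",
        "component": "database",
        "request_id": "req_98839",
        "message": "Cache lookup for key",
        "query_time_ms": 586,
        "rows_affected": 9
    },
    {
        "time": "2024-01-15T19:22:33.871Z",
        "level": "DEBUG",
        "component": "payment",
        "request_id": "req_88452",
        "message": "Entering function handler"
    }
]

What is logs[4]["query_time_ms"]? 586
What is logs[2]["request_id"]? "req_18617"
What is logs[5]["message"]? "Entering function handler"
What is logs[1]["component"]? "analytics"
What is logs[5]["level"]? "DEBUG"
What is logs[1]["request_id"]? "req_80169"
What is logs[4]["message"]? "Cache lookup for key"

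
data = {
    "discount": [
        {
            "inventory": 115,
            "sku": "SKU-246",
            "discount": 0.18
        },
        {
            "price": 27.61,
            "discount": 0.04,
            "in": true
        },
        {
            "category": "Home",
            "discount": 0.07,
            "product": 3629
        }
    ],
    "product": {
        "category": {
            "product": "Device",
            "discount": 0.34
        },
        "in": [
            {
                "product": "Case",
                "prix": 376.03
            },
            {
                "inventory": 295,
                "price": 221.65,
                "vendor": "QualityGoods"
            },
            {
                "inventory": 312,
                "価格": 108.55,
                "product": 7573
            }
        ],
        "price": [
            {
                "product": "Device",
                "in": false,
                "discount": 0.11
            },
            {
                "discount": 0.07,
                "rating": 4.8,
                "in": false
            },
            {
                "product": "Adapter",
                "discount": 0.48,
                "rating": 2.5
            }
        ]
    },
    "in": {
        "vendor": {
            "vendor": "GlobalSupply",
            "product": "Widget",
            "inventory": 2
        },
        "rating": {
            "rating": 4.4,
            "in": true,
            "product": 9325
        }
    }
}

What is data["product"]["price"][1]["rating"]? 4.8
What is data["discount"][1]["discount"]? 0.04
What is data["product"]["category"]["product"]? "Device"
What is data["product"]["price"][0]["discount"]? 0.11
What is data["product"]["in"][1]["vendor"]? "QualityGoods"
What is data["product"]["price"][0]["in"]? False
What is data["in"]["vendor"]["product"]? "Widget"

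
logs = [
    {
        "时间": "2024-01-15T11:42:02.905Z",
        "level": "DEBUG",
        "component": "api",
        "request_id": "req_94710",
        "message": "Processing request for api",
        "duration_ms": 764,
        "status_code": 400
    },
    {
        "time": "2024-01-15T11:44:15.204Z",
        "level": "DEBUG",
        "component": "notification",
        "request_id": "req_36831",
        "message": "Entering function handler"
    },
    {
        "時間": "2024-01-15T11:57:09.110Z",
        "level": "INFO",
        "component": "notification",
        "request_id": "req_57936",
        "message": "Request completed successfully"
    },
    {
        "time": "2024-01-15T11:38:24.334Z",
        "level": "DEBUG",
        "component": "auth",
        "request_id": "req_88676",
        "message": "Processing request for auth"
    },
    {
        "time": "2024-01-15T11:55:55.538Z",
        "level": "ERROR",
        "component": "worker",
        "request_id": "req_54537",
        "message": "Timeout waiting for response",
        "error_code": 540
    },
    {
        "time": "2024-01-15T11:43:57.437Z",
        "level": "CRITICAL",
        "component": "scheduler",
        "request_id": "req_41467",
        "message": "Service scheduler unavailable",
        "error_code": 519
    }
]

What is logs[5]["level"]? "CRITICAL"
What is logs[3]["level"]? "DEBUG"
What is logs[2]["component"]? "notification"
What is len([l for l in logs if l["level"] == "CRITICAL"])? 1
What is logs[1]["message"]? "Entering function handler"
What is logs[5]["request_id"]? "req_41467"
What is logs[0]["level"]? "DEBUG"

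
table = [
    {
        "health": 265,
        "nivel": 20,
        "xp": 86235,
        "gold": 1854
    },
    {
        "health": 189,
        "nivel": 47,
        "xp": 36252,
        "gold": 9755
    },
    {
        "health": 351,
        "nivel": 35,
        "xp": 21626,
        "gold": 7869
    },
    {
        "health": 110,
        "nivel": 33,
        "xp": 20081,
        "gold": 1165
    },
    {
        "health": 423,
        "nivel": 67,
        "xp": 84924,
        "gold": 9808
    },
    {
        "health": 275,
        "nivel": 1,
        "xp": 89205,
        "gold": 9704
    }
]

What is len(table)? 6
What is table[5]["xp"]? 89205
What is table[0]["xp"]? 86235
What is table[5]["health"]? 275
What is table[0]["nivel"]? 20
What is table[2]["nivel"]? 35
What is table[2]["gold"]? 7869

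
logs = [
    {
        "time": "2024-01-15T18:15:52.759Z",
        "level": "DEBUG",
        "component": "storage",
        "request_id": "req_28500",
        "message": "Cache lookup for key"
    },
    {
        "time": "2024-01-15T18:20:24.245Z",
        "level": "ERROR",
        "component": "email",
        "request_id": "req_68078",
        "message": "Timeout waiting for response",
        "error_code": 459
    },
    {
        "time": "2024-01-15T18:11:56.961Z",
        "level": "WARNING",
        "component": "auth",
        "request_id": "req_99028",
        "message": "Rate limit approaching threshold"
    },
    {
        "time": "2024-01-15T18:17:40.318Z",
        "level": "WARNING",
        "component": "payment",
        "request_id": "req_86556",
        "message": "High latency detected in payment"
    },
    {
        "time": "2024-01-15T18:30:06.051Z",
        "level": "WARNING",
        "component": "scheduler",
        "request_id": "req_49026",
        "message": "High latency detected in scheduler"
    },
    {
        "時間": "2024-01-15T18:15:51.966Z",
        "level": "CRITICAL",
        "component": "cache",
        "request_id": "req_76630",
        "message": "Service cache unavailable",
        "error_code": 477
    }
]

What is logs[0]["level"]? "DEBUG"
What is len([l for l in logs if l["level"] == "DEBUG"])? 1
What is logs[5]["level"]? "CRITICAL"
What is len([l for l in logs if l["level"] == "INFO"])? 0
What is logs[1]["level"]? "ERROR"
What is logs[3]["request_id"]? "req_86556"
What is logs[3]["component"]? "payment"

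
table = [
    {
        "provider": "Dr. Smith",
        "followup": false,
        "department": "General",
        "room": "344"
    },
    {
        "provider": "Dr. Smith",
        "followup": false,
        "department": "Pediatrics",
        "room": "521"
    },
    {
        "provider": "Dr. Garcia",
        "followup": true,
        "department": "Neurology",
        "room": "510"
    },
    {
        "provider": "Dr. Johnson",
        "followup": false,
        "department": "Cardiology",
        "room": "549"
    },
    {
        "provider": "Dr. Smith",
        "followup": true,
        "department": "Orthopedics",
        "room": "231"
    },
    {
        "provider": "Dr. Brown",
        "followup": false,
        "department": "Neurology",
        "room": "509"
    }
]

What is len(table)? 6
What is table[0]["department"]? "General"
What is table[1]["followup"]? False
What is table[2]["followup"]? True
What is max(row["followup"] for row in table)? True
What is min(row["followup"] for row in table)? False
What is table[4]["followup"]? True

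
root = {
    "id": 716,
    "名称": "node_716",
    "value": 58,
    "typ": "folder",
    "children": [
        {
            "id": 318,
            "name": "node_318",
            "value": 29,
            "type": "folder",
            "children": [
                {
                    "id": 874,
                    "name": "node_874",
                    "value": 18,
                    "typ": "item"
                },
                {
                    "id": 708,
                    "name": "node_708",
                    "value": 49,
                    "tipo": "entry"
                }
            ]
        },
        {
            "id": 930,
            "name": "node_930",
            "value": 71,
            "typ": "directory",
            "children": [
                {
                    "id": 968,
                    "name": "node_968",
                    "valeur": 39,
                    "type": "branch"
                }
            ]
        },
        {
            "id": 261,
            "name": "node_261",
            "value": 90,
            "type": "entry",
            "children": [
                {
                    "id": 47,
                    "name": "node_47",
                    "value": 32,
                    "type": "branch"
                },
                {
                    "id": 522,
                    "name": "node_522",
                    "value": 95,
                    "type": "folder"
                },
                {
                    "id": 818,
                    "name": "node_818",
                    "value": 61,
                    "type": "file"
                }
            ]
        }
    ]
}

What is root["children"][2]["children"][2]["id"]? 818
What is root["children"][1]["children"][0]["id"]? 968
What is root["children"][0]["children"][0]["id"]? 874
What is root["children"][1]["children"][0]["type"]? "branch"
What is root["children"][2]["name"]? "node_261"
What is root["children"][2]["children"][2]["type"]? "file"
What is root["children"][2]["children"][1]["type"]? "folder"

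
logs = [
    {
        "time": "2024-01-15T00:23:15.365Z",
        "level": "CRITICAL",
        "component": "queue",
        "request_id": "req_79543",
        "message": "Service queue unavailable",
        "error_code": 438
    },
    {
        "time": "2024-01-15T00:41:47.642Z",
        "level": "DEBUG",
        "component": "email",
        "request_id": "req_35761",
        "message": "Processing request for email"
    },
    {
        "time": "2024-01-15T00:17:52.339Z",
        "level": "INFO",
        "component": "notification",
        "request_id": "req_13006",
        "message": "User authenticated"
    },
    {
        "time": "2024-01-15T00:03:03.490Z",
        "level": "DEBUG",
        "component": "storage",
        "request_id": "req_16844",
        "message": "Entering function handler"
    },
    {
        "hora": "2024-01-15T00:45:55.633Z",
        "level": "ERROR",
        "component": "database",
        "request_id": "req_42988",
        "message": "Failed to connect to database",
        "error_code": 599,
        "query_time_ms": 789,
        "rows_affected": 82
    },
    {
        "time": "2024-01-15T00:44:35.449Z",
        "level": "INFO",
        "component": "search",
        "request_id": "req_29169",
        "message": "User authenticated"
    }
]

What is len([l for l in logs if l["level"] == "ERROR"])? 1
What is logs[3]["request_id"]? "req_16844"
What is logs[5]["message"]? "User authenticated"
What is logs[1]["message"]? "Processing request for email"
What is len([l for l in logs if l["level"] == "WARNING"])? 0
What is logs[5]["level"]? "INFO"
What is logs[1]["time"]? "2024-01-15T00:41:47.642Z"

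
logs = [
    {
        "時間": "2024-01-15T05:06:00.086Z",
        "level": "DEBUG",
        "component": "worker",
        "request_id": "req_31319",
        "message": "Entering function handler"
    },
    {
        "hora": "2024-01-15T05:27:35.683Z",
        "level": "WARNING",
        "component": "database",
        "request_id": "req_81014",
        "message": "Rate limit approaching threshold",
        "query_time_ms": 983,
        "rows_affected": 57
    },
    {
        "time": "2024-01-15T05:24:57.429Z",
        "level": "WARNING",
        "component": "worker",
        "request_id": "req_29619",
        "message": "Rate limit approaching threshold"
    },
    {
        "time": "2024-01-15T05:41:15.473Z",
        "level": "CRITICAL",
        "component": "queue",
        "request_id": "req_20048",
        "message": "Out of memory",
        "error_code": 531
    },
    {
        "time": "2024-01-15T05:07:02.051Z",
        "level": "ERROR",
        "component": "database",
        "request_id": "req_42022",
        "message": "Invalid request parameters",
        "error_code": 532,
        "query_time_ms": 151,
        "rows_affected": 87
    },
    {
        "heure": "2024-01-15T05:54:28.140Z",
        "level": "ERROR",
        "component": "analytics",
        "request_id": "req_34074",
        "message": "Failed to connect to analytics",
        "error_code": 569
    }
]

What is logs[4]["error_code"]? 532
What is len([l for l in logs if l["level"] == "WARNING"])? 2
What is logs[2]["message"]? "Rate limit approaching threshold"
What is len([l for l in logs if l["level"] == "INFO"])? 0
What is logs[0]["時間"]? "2024-01-15T05:06:00.086Z"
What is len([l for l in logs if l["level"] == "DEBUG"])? 1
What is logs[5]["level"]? "ERROR"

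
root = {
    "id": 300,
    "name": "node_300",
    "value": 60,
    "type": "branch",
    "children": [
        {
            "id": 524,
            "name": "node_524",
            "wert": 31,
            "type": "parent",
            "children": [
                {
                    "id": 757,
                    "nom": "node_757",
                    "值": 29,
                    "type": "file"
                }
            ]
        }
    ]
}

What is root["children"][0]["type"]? "parent"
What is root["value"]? 60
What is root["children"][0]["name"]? "node_524"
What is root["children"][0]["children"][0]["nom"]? "node_757"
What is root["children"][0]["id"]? 524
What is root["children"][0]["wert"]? 31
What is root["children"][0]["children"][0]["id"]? 757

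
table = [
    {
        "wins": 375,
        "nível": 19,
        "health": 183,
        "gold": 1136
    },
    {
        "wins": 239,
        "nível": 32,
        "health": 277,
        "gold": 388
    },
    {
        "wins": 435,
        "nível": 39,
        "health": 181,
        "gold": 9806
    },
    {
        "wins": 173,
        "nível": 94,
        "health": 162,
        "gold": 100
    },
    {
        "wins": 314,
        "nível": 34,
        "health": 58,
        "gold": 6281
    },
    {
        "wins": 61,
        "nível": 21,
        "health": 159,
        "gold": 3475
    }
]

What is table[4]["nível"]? 34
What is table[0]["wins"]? 375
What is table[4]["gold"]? 6281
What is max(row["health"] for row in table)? 277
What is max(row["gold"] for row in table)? 9806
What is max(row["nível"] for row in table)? 94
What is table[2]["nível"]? 39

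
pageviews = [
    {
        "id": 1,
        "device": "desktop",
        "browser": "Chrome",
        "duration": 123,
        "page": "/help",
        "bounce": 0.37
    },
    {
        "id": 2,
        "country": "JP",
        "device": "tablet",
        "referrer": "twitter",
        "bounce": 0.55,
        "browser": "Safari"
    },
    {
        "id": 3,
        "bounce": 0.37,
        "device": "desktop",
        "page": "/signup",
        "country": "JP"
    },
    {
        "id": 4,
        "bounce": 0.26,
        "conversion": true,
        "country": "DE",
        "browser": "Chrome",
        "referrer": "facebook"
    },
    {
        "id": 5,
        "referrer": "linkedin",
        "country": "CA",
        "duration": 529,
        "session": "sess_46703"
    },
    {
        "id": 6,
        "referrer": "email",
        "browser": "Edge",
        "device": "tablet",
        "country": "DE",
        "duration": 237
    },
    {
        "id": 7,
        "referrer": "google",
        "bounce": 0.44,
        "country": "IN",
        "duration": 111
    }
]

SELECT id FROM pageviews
[1, 2, 3, 4, 5, 6, 7]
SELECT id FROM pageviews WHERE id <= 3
[1, 2, 3]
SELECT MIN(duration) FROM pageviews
111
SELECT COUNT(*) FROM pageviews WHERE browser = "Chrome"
2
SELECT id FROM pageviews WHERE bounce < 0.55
[1, 3, 4, 7]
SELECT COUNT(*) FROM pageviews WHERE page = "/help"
1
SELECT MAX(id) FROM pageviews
7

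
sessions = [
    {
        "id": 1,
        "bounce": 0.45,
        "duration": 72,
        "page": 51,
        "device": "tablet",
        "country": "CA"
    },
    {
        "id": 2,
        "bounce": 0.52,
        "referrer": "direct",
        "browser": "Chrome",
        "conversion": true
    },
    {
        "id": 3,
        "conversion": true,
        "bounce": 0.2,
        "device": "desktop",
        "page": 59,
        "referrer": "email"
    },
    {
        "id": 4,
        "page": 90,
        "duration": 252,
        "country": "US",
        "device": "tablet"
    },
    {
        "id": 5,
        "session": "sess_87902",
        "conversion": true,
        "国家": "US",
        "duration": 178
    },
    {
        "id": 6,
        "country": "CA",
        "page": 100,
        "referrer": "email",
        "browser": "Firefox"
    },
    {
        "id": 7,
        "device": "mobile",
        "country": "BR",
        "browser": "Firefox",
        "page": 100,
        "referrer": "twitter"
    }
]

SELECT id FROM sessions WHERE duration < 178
[1]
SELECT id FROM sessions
[1, 2, 3, 4, 5, 6, 7]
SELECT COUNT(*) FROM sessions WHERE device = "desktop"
1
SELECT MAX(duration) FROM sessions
252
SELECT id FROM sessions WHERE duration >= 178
[4, 5]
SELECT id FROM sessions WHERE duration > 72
[4, 5]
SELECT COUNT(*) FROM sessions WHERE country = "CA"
2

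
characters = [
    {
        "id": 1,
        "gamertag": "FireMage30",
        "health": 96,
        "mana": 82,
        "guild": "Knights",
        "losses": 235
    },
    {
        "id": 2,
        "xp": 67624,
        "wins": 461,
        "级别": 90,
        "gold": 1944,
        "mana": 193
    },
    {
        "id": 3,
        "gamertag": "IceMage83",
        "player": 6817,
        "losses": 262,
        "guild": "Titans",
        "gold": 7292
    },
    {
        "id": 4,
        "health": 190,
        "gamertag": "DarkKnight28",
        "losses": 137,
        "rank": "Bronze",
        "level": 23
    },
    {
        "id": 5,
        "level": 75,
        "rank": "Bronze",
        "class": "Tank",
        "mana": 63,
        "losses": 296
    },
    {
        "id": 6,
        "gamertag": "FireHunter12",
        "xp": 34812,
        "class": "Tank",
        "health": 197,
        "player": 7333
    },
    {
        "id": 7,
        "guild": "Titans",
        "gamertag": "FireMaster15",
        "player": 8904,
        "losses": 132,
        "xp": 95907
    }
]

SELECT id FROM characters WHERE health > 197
[]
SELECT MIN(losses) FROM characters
132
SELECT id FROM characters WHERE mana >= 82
[1, 2]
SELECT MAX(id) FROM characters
7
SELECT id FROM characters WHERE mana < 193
[1, 5]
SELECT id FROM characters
[1, 2, 3, 4, 5, 6, 7]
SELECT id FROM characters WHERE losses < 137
[7]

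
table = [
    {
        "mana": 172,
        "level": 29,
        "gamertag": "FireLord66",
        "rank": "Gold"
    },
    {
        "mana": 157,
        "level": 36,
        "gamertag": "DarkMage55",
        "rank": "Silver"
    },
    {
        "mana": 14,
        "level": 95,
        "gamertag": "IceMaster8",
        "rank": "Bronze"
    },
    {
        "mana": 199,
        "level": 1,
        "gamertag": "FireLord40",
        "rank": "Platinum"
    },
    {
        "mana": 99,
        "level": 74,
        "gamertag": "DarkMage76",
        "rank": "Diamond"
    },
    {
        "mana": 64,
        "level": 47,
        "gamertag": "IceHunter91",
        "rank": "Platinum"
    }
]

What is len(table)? 6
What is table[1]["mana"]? 157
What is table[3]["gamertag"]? "FireLord40"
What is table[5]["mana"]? 64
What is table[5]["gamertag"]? "IceHunter91"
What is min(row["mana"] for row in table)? 14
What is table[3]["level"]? 1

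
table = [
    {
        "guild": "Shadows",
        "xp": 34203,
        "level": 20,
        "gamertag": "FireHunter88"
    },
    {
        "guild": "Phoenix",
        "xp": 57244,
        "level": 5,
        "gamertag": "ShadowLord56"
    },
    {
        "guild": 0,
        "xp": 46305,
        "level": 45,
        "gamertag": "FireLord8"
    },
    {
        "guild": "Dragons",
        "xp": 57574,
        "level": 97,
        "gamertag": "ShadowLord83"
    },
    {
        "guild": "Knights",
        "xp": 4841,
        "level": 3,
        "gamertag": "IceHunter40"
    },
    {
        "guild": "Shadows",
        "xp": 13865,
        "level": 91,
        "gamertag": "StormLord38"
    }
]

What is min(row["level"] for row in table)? 3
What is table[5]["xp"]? 13865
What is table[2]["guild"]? 0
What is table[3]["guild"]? "Dragons"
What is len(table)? 6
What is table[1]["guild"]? "Phoenix"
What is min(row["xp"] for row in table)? 4841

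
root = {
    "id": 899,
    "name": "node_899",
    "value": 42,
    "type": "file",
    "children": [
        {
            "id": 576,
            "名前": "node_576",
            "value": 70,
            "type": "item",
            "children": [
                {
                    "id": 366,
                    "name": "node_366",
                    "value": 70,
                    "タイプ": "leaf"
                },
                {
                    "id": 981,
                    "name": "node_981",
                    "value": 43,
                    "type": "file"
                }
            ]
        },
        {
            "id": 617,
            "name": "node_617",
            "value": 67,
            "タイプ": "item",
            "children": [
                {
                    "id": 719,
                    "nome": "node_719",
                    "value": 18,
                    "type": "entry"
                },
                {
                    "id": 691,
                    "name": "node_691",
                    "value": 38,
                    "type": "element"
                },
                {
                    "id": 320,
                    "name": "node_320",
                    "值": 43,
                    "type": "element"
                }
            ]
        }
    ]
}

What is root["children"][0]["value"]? 70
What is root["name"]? "node_899"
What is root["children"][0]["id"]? 576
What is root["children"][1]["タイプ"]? "item"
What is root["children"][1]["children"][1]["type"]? "element"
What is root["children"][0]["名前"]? "node_576"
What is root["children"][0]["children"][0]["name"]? "node_366"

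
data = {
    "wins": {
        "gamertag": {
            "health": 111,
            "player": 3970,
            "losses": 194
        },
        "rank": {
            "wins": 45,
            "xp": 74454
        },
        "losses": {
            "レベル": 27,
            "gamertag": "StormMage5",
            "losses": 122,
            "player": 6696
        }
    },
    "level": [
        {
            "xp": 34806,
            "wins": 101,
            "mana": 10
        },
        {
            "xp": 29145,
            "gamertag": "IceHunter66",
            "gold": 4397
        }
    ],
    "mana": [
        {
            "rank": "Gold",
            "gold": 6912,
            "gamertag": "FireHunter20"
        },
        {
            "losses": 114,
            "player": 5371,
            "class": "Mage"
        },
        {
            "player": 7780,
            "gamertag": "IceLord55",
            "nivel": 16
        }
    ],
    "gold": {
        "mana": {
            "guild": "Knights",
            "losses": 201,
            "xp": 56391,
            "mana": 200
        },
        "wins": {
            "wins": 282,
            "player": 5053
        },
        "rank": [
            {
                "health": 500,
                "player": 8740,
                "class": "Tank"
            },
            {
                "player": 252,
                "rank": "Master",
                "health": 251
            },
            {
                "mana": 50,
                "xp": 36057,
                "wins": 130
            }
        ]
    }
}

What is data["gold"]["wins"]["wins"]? 282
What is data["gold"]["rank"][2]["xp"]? 36057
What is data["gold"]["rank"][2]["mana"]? 50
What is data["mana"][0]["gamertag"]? "FireHunter20"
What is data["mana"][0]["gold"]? 6912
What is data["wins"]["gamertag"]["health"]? 111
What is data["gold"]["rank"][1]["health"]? 251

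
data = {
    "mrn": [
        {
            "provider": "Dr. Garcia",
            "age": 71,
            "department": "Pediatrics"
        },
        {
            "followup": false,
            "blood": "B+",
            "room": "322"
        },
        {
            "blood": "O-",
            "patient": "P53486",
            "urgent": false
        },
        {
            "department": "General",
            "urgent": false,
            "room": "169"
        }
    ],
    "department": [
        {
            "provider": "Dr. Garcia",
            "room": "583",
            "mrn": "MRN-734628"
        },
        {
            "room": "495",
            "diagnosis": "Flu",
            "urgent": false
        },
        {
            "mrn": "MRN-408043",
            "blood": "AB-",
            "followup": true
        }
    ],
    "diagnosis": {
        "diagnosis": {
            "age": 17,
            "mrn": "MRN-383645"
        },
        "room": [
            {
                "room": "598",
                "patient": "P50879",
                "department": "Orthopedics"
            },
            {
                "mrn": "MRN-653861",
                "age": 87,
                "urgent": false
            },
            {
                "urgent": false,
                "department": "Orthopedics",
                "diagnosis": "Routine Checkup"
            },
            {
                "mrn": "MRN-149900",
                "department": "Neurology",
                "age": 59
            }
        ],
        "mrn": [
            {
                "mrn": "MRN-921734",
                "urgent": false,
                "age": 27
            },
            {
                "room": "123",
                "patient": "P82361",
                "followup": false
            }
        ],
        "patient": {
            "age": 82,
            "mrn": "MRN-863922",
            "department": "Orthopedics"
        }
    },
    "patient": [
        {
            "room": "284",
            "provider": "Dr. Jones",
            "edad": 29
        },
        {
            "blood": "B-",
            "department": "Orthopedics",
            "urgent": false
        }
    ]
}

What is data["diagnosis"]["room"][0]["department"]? "Orthopedics"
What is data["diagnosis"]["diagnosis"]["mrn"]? "MRN-383645"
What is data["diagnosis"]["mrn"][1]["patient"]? "P82361"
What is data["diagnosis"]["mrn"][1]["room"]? "123"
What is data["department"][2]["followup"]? True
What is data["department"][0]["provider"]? "Dr. Garcia"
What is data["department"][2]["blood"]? "AB-"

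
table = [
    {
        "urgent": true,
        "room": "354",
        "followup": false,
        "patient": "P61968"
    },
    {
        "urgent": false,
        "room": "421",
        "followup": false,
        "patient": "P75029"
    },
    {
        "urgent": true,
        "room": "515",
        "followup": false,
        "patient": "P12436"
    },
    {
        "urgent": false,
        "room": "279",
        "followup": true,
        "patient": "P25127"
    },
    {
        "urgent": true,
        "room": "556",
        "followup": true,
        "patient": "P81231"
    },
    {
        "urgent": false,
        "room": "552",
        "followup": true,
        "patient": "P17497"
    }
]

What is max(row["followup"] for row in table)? True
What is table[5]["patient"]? "P17497"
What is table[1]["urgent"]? False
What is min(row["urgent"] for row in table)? False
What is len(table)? 6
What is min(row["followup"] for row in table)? False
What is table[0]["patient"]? "P61968"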